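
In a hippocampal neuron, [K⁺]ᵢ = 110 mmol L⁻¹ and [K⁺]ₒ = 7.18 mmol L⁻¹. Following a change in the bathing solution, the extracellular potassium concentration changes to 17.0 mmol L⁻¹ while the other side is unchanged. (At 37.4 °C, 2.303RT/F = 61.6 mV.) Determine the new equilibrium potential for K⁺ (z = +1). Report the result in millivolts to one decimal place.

After the shift: [K⁺]_out = 17.0, [K⁺]_in = 110 mmol L⁻¹.
E_new = (61.6/1)·log₁₀(17.0/110) = 61.60 · (-0.8109) = -49.95 mV

-50.0 mV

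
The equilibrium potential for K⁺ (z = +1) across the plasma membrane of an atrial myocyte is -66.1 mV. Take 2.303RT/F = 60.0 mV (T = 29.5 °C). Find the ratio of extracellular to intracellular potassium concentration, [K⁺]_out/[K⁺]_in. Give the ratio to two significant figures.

log₁₀([out]/[in]) = E·z/(60.0) = -66.1 × 1 / 60.0 = -1.1017
[out]/[in] = 10^(-1.1017) = 0.07913

0.079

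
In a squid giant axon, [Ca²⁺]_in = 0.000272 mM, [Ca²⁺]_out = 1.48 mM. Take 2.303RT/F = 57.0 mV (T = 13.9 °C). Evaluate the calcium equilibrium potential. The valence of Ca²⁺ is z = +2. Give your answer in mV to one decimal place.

E = (57.0/z) · log₁₀([Ca²⁺]_out/[Ca²⁺]_in) with z = +2.
= (57.0/2) · log₁₀(1.48/0.000272) = 28.50 · log₁₀(5441)
= 28.50 · (3.7357) = 106.47 mV

106.5 mV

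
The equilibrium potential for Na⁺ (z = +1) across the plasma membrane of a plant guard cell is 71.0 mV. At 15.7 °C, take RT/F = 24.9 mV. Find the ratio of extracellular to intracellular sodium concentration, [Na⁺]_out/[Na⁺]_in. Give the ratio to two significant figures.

17

ln([out]/[in]) = E·z/(24.9) = 71.0 × 1 / 24.9 = 2.8514
[out]/[in] = e^(2.8514) = 17.31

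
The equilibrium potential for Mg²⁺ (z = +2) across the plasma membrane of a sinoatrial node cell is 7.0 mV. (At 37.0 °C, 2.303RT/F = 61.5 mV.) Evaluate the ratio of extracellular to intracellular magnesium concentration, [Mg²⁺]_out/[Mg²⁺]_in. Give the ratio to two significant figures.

1.7

log₁₀([out]/[in]) = E·z/(61.5) = 7.0 × 2 / 61.5 = 0.2276
[out]/[in] = 10^(0.2276) = 1.689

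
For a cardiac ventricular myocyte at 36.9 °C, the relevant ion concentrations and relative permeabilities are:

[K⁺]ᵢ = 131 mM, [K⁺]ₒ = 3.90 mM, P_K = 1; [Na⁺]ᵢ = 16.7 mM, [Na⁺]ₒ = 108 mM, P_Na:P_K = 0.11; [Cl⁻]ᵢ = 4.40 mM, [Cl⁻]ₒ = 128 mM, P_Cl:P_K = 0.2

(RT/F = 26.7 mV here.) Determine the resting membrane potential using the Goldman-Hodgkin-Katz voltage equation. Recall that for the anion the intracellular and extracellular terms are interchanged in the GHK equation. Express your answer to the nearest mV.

-60 mV

Vm = 26.7 · ln[(Σ P·[cation]ₒ + Σ P·[anion]ᵢ) / (Σ P·[cation]ᵢ + Σ P·[anion]ₒ)]
Numerator = 1×3.90 + 0.11×108 + 0.2×4.40 = 16.66
Denominator = 1×131 + 0.11×16.7 + 0.2×128 = 158.4
Vm = 26.7 · ln(0.10515) = 26.7 × (-2.2523) = -60.14 mV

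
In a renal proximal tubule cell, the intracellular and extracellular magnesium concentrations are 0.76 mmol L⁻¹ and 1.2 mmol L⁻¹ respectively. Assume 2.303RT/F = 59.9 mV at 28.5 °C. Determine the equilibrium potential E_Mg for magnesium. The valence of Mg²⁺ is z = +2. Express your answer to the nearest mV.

6 mV

E = (59.9/z) · log₁₀([Mg²⁺]_out/[Mg²⁺]_in) with z = +2.
= (59.9/2) · log₁₀(1.2/0.76) = 29.95 · log₁₀(1.579)
= 29.95 · (0.1984) = 5.94 mV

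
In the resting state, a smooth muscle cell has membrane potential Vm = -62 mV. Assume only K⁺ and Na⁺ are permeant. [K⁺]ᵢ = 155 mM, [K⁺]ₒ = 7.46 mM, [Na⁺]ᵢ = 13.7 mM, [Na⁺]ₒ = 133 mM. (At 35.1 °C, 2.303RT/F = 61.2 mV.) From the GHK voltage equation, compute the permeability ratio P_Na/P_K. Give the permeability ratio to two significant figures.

Let α = P_Na/P_K. GHK: Vm = 61.2·log₁₀[(Kₒ + α·Naₒ)/(Kᵢ + α·Naᵢ)].
10^(Vm/61.2) = 10^(-62.0/61.2) = 0.097035
So 0.097035·(Kᵢ + α·Naᵢ) = Kₒ + α·Naₒ → α = (0.097035·155.0 − 7.46) / (133.0 − 0.097035·13.7)
α = (15.04 − 7.46) / (133.0 − 1.329) = 7.58/131.7 = 0.05757

0.058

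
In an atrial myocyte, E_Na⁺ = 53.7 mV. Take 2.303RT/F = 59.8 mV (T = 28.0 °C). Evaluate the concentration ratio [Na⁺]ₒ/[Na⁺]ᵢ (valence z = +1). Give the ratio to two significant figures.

7.9

log₁₀([out]/[in]) = E·z/(59.8) = 53.7 × 1 / 59.8 = 0.8980
[out]/[in] = 10^(0.8980) = 7.907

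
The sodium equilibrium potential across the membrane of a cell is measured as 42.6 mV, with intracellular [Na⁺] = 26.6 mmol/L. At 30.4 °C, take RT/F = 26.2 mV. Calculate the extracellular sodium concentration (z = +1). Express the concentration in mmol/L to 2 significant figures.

Nernst: E = (26.2/1) · ln([out]/[in]), so ln([out]/[in]) = 42.6 × 1 / 26.2 = 1.6260.
[out]/[in] = e^(1.6260) = 5.083.
[out] = 5.083 × 26.6 = 135.2 mmol/L.

140 mmol/L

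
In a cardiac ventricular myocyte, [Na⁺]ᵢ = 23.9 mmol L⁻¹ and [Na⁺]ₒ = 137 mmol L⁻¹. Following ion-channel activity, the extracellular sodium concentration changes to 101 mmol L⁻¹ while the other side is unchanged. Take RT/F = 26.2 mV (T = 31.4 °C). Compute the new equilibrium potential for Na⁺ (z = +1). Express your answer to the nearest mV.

After the shift: [Na⁺]_out = 101, [Na⁺]_in = 23.9 mmol L⁻¹.
E_new = (26.2/1)·ln(101/23.9) = 26.20 · (1.4412) = 37.76 mV

38 mV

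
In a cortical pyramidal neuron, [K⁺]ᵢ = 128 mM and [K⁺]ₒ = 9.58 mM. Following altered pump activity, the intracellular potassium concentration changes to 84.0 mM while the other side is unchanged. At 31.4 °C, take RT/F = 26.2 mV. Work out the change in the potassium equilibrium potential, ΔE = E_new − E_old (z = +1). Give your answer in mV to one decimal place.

E_old = (26.2/1)·ln(9.58/128) = -67.92 mV
E_new = (26.2/1)·ln(9.58/84.0) = -56.88 mV
ΔE = -56.88 − (-67.92) = 11.04 mV

11.0 mV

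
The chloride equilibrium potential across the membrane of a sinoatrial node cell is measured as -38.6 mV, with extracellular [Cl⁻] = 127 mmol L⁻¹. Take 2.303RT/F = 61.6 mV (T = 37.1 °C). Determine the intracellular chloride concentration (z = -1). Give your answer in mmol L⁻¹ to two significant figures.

Nernst: E = (61.6/-1) · log₁₀([out]/[in]), so log₁₀([out]/[in]) = -38.6 × -1 / 61.6 = 0.6266.
[out]/[in] = 10^(0.6266) = 4.233.
[in] = 127 / 4.233 = 30 mmol L⁻¹.

30 mmol L⁻¹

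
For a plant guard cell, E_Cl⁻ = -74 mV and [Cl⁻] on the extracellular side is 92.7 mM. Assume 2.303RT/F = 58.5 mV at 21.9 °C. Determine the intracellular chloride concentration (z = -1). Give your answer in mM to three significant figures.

5.04 mM

Nernst: E = (58.5/-1) · log₁₀([out]/[in]), so log₁₀([out]/[in]) = -74.0 × -1 / 58.5 = 1.2650.
[out]/[in] = 10^(1.2650) = 18.41.
[in] = 92.7 / 18.41 = 5.036 mM.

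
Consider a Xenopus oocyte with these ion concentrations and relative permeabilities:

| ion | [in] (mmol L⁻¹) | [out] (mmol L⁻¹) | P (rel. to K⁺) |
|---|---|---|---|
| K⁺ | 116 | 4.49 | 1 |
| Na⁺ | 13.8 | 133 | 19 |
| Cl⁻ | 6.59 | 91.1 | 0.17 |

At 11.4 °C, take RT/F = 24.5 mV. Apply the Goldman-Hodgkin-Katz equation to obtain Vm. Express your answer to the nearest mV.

46 mV

Vm = 24.5 · ln[(Σ P·[cation]ₒ + Σ P·[anion]ᵢ) / (Σ P·[cation]ᵢ + Σ P·[anion]ₒ)]
Numerator = 1×4.49 + 19×133 + 0.17×6.59 = 2533
Denominator = 1×116 + 19×13.8 + 0.17×91.1 = 393.7
Vm = 24.5 · ln(6.4331) = 24.5 × (1.8614) = 45.61 mV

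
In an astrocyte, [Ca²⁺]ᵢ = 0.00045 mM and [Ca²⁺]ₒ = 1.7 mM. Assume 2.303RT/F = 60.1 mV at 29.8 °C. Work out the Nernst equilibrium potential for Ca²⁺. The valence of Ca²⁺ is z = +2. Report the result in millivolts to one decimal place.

E = (60.1/z) · log₁₀([Ca²⁺]_out/[Ca²⁺]_in) with z = +2.
= (60.1/2) · log₁₀(1.7/0.00045) = 30.05 · log₁₀(3778)
= 30.05 · (3.5772) = 107.50 mV

107.5 mV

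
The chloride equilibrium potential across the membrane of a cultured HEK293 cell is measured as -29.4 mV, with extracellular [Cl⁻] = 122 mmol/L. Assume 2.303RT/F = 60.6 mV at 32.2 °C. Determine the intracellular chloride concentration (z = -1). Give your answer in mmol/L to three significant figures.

39.9 mmol/L

Nernst: E = (60.6/-1) · log₁₀([out]/[in]), so log₁₀([out]/[in]) = -29.4 × -1 / 60.6 = 0.4851.
[out]/[in] = 10^(0.4851) = 3.056.
[in] = 122 / 3.056 = 39.92 mmol/L.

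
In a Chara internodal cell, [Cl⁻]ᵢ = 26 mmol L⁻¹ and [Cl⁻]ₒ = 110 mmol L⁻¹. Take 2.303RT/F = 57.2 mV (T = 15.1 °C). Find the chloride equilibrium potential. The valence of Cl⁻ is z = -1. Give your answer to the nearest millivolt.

-36 mV

E = (57.2/z) · log₁₀([Cl⁻]_out/[Cl⁻]_in) with z = -1.
For an anion, dividing by z = -1 reverses the sign.
= (57.2/-1) · log₁₀(110/26) = -57.20 · log₁₀(4.231)
= -57.20 · (0.6264) = -35.83 mV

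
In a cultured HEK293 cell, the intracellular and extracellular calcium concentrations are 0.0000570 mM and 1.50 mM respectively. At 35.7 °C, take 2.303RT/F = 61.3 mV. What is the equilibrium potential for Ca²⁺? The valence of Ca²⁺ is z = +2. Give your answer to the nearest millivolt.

E = (61.3/z) · log₁₀([Ca²⁺]_out/[Ca²⁺]_in) with z = +2.
= (61.3/2) · log₁₀(1.50/0.0000570) = 30.65 · log₁₀(2.632e+04)
= 30.65 · (4.4202) = 135.48 mV

135 mV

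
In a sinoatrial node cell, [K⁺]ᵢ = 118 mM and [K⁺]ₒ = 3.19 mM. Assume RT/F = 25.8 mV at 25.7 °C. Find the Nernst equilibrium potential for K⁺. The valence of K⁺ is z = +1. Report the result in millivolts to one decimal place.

-93.2 mV

E = (25.8/z) · ln([K⁺]_out/[K⁺]_in) with z = +1.
= (25.8/1) · ln(3.19/118) = 25.80 · ln(0.02703)
= 25.80 · (-3.6107) = -93.16 mV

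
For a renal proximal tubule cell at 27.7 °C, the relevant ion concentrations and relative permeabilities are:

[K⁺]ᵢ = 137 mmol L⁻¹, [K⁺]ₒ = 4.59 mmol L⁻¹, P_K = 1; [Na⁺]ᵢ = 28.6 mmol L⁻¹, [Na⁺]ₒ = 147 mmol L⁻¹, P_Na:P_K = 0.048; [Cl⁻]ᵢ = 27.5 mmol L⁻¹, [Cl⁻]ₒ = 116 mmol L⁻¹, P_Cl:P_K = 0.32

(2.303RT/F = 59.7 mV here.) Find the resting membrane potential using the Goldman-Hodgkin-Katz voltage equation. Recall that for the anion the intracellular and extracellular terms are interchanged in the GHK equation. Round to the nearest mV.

Vm = 59.7 · log₁₀[(Σ P·[cation]ₒ + Σ P·[anion]ᵢ) / (Σ P·[cation]ᵢ + Σ P·[anion]ₒ)]
Numerator = 1×4.59 + 0.048×147 + 0.32×27.5 = 20.45
Denominator = 1×137 + 0.048×28.6 + 0.32×116 = 175.5
Vm = 59.7 · log₁₀(0.11651) = 59.7 × (-0.9337) = -55.74 mV

-56 mV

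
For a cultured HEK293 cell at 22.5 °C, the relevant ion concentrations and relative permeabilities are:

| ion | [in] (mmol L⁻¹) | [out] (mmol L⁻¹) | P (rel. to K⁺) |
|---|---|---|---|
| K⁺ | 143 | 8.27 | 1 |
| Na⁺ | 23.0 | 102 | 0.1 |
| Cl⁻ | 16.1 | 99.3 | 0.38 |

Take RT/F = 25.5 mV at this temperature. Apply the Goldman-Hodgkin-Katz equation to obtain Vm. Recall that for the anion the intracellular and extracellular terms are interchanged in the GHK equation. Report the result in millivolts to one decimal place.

-51.2 mV

Vm = 25.5 · ln[(Σ P·[cation]ₒ + Σ P·[anion]ᵢ) / (Σ P·[cation]ᵢ + Σ P·[anion]ₒ)]
Numerator = 1×8.27 + 0.1×102 + 0.38×16.1 = 24.59
Denominator = 1×143 + 0.1×23.0 + 0.38×99.3 = 183
Vm = 25.5 · ln(0.13434) = 25.5 × (-2.0074) = -51.19 mV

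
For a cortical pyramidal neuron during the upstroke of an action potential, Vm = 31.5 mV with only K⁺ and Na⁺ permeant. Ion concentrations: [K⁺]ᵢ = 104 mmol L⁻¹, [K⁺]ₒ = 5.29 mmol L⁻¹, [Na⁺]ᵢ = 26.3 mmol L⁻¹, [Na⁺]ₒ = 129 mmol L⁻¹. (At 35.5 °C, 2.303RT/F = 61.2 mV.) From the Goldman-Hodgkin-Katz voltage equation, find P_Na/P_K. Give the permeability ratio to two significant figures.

7.8

Let α = P_Na/P_K. GHK: Vm = 61.2·log₁₀[(Kₒ + α·Naₒ)/(Kᵢ + α·Naᵢ)].
10^(Vm/61.2) = 10^(31.5/61.2) = 3.2712
So 3.2712·(Kᵢ + α·Naᵢ) = Kₒ + α·Naₒ → α = (3.2712·104.0 − 5.29) / (129.0 − 3.2712·26.3)
α = (340.2 − 5.29) / (129.0 − 86.03) = 334.9/42.97 = 7.795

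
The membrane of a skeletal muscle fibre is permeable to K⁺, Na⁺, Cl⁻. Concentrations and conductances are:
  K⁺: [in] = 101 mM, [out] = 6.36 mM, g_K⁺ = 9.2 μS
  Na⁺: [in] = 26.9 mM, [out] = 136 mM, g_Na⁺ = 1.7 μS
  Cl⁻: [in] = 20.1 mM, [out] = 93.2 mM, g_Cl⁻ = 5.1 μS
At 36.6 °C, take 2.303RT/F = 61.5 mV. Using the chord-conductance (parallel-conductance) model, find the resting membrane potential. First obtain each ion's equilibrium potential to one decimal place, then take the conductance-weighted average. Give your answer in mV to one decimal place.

E_K⁺ = (61.5/1)·log₁₀(6.36/101) = -73.9 mV
E_Na⁺ = (61.5/1)·log₁₀(136/26.9) = 43.3 mV
E_Cl⁻ = (61.5/-1)·log₁₀(93.2/20.1) = -41.0 mV
Vm = (Σ gᵢEᵢ)/(Σ gᵢ) = (9.2·-73.9 + 1.7·43.3 + 5.1·-41.0) / (9.2 + 1.7 + 5.1)
= -815.37 / 16 = -50.96 mV

-51.0 mV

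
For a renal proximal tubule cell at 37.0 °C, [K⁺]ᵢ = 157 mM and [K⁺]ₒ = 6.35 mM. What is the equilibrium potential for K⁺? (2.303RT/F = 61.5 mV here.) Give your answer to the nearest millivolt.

E = (61.5/z) · log₁₀([K⁺]_out/[K⁺]_in) with z = +1.
= (61.5/1) · log₁₀(6.35/157) = 61.50 · log₁₀(0.04045)
= 61.50 · (-1.3931) = -85.68 mV

-86 mV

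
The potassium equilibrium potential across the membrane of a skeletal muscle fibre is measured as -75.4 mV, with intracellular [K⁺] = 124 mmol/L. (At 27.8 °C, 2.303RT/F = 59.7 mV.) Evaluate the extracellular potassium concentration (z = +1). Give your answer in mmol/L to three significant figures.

6.77 mmol/L

Nernst: E = (59.7/1) · log₁₀([out]/[in]), so log₁₀([out]/[in]) = -75.4 × 1 / 59.7 = -1.2630.
[out]/[in] = 10^(-1.2630) = 0.05458.
[out] = 0.05458 × 124 = 6.768 mmol/L.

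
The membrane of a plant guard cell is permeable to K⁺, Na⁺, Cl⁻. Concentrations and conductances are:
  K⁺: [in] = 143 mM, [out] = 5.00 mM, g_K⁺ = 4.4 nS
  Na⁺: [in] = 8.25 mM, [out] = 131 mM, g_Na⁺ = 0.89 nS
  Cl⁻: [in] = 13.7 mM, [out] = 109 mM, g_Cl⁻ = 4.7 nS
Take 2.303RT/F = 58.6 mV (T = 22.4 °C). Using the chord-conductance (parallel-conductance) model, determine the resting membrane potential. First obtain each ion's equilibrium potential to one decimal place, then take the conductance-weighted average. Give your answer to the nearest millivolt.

-56 mV

E_K⁺ = (58.6/1)·log₁₀(5.00/143) = -85.3 mV
E_Na⁺ = (58.6/1)·log₁₀(131/8.25) = 70.4 mV
E_Cl⁻ = (58.6/-1)·log₁₀(109/13.7) = -52.8 mV
Vm = (Σ gᵢEᵢ)/(Σ gᵢ) = (4.4·-85.3 + 0.89·70.4 + 4.7·-52.8) / (4.4 + 0.89 + 4.7)
= -560.82 / 9.99 = -56.14 mV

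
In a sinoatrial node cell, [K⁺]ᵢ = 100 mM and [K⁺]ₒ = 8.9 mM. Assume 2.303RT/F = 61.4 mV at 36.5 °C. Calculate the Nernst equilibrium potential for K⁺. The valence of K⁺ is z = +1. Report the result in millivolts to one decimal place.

E = (61.4/z) · log₁₀([K⁺]_out/[K⁺]_in) with z = +1.
= (61.4/1) · log₁₀(8.9/100) = 61.40 · log₁₀(0.089)
= 61.40 · (-1.0506) = -64.51 mV

-64.5 mV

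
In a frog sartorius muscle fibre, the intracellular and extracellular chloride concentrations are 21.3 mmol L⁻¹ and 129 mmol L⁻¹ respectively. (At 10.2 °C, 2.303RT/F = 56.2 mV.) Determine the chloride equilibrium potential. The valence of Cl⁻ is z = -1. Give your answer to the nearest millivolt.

E = (56.2/z) · log₁₀([Cl⁻]_out/[Cl⁻]_in) with z = -1.
For an anion, dividing by z = -1 reverses the sign.
= (56.2/-1) · log₁₀(129/21.3) = -56.20 · log₁₀(6.056)
= -56.20 · (0.7822) = -43.96 mV

-44 mV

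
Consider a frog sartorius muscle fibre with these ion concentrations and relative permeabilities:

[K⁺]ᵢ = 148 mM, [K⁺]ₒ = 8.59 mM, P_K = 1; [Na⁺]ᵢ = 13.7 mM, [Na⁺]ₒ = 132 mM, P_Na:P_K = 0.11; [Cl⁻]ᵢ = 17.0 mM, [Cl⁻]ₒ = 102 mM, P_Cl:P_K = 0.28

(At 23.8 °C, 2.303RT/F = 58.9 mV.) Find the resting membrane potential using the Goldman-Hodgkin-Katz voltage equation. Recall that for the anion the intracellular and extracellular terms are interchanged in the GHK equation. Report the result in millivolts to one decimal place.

-47.4 mV

Vm = 58.9 · log₁₀[(Σ P·[cation]ₒ + Σ P·[anion]ᵢ) / (Σ P·[cation]ᵢ + Σ P·[anion]ₒ)]
Numerator = 1×8.59 + 0.11×132 + 0.28×17.0 = 27.87
Denominator = 1×148 + 0.11×13.7 + 0.28×102 = 178.1
Vm = 58.9 · log₁₀(0.15651) = 58.9 × (-0.8054) = -47.44 mV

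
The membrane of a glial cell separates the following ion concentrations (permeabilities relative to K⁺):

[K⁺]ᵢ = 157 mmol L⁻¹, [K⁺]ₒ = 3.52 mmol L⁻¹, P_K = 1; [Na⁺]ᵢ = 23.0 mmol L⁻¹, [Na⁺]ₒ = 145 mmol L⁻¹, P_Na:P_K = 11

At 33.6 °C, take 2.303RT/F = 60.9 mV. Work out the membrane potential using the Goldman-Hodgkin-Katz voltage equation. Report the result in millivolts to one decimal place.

Vm = 60.9 · log₁₀[(Σ P·[cation]ₒ + Σ P·[anion]ᵢ) / (Σ P·[cation]ᵢ + Σ P·[anion]ₒ)]
Numerator = 1×3.52 + 11×145 = 1599
Denominator = 1×157 + 11×23.0 = 410
Vm = 60.9 · log₁₀(3.8988) = 60.9 × (0.5909) = 35.99 mV

36.0 mV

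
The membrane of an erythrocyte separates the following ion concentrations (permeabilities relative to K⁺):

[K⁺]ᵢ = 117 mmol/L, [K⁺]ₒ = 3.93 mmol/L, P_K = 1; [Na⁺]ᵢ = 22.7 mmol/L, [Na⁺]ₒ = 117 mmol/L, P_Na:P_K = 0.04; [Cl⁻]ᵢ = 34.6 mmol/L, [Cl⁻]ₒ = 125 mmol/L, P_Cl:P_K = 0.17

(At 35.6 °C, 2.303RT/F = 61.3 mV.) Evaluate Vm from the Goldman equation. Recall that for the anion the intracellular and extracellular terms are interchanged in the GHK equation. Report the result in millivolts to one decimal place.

-60.2 mV

Vm = 61.3 · log₁₀[(Σ P·[cation]ₒ + Σ P·[anion]ᵢ) / (Σ P·[cation]ᵢ + Σ P·[anion]ₒ)]
Numerator = 1×3.93 + 0.04×117 + 0.17×34.6 = 14.49
Denominator = 1×117 + 0.04×22.7 + 0.17×125 = 139.2
Vm = 61.3 · log₁₀(0.10414) = 61.3 × (-0.9824) = -60.22 mV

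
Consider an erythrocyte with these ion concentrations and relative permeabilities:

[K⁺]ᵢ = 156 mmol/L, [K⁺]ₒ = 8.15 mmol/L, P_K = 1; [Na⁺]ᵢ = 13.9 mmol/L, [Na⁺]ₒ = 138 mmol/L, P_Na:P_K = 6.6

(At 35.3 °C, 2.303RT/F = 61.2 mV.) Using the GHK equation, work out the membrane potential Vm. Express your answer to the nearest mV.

35 mV

Vm = 61.2 · log₁₀[(Σ P·[cation]ₒ + Σ P·[anion]ᵢ) / (Σ P·[cation]ᵢ + Σ P·[anion]ₒ)]
Numerator = 1×8.15 + 6.6×138 = 918.9
Denominator = 1×156 + 6.6×13.9 = 247.7
Vm = 61.2 · log₁₀(3.7093) = 61.2 × (0.5693) = 34.84 mV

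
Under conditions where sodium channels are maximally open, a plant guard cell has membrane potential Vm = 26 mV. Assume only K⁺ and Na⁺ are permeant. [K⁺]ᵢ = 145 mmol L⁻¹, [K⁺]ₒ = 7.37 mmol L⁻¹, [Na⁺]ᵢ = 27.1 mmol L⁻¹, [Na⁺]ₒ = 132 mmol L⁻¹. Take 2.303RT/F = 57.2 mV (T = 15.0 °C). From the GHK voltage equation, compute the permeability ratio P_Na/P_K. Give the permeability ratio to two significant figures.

Let α = P_Na/P_K. GHK: Vm = 57.2·log₁₀[(Kₒ + α·Naₒ)/(Kᵢ + α·Naᵢ)].
10^(Vm/57.2) = 10^(26.0/57.2) = 2.848
So 2.848·(Kᵢ + α·Naᵢ) = Kₒ + α·Naₒ → α = (2.848·145.0 − 7.37) / (132.0 − 2.848·27.1)
α = (413 − 7.37) / (132.0 − 77.18) = 405.6/54.82 = 7.399

7.4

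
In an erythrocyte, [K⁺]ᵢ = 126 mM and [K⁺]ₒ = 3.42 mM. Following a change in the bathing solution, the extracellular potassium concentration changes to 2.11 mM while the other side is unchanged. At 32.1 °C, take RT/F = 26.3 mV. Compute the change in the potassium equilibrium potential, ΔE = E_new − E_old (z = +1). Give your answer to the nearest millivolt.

E_old = (26.3/1)·ln(3.42/126) = -94.85 mV
E_new = (26.3/1)·ln(2.11/126) = -107.56 mV
ΔE = -107.56 − (-94.85) = -12.70 mV

-13 mV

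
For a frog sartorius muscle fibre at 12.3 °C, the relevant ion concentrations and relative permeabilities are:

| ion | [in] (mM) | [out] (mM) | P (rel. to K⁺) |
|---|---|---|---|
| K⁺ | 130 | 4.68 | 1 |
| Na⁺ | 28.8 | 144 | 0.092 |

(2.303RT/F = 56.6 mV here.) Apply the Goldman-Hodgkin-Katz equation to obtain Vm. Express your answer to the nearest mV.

Vm = 56.6 · log₁₀[(Σ P·[cation]ₒ + Σ P·[anion]ᵢ) / (Σ P·[cation]ᵢ + Σ P·[anion]ₒ)]
Numerator = 1×4.68 + 0.092×144 = 17.93
Denominator = 1×130 + 0.092×28.8 = 132.6
Vm = 56.6 · log₁₀(0.13515) = 56.6 × (-0.8692) = -49.20 mV

-49 mV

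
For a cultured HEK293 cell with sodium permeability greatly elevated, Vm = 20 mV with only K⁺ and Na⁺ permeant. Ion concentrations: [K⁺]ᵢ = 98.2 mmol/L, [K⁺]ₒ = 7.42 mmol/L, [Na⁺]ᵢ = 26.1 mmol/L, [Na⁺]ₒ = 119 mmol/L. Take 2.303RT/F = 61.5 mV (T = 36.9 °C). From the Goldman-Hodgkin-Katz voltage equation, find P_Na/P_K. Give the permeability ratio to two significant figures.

3.1

Let α = P_Na/P_K. GHK: Vm = 61.5·log₁₀[(Kₒ + α·Naₒ)/(Kᵢ + α·Naᵢ)].
10^(Vm/61.5) = 10^(20.0/61.5) = 2.1145
So 2.1145·(Kᵢ + α·Naᵢ) = Kₒ + α·Naₒ → α = (2.1145·98.2 − 7.42) / (119.0 − 2.1145·26.1)
α = (207.6 − 7.42) / (119.0 − 55.19) = 200.2/63.81 = 3.138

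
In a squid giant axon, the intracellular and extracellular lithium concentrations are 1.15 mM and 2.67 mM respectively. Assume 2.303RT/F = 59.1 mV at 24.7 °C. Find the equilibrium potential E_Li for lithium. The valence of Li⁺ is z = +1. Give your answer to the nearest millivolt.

22 mV

E = (59.1/z) · log₁₀([Li⁺]_out/[Li⁺]_in) with z = +1.
= (59.1/1) · log₁₀(2.67/1.15) = 59.10 · log₁₀(2.322)
= 59.10 · (0.3658) = 21.62 mV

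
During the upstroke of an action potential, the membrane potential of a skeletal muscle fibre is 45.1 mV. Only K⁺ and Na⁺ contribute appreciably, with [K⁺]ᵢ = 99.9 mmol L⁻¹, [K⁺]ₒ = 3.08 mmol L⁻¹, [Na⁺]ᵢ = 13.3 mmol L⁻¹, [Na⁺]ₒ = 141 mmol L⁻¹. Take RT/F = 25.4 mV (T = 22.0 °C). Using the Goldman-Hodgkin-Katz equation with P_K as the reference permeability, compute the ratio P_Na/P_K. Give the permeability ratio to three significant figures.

9.39

Let α = P_Na/P_K. GHK: Vm = 25.4·ln[(Kₒ + α·Naₒ)/(Kᵢ + α·Naᵢ)].
e^(Vm/25.4) = e^(45.1/25.4) = 5.9038
So 5.9038·(Kᵢ + α·Naᵢ) = Kₒ + α·Naₒ → α = (5.9038·99.9 − 3.08) / (141.0 − 5.9038·13.3)
α = (589.8 − 3.08) / (141.0 − 78.52) = 586.7/62.48 = 9.39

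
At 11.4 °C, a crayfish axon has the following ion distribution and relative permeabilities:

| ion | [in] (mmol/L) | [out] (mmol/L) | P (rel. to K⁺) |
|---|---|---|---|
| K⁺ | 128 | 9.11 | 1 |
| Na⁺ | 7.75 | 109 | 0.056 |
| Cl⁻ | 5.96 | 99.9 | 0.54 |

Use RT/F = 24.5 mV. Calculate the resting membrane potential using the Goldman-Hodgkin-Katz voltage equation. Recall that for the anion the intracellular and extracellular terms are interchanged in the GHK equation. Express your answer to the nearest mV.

Vm = 24.5 · ln[(Σ P·[cation]ₒ + Σ P·[anion]ᵢ) / (Σ P·[cation]ᵢ + Σ P·[anion]ₒ)]
Numerator = 1×9.11 + 0.056×109 + 0.54×5.96 = 18.43
Denominator = 1×128 + 0.056×7.75 + 0.54×99.9 = 182.4
Vm = 24.5 · ln(0.10107) = 24.5 × (-2.2920) = -56.15 mV

-56 mV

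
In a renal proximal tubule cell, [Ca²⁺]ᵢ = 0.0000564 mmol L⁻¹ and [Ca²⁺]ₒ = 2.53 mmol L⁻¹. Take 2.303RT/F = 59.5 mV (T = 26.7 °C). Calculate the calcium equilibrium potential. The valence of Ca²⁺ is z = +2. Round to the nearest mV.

138 mV

E = (59.5/z) · log₁₀([Ca²⁺]_out/[Ca²⁺]_in) with z = +2.
= (59.5/2) · log₁₀(2.53/0.0000564) = 29.75 · log₁₀(4.486e+04)
= 29.75 · (4.6518) = 138.39 mV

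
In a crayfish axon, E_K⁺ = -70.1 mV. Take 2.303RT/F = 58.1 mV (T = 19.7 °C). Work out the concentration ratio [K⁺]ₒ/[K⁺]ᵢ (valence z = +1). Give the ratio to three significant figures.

0.0622

log₁₀([out]/[in]) = E·z/(58.1) = -70.1 × 1 / 58.1 = -1.2065
[out]/[in] = 10^(-1.2065) = 0.06215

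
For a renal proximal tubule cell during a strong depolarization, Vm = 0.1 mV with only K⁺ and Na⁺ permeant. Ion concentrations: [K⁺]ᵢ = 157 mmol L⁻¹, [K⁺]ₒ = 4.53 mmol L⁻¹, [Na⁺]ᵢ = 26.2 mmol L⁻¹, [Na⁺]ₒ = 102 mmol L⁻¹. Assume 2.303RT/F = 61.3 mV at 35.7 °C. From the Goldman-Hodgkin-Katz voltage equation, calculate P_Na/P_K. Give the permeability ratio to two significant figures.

Let α = P_Na/P_K. GHK: Vm = 61.3·log₁₀[(Kₒ + α·Naₒ)/(Kᵢ + α·Naᵢ)].
10^(Vm/61.3) = 10^(0.1/61.3) = 1.0038
So 1.0038·(Kᵢ + α·Naᵢ) = Kₒ + α·Naₒ → α = (1.0038·157.0 − 4.53) / (102.0 − 1.0038·26.2)
α = (157.6 − 4.53) / (102.0 − 26.3) = 153.1/75.7 = 2.022

2.0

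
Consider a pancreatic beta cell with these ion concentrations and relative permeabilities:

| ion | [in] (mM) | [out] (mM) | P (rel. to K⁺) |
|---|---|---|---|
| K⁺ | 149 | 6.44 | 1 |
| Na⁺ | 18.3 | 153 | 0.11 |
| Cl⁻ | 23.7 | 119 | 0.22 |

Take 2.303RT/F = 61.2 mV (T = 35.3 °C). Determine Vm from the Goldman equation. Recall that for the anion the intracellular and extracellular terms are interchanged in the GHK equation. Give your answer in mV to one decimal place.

-48.6 mV

Vm = 61.2 · log₁₀[(Σ P·[cation]ₒ + Σ P·[anion]ᵢ) / (Σ P·[cation]ᵢ + Σ P·[anion]ₒ)]
Numerator = 1×6.44 + 0.11×153 + 0.22×23.7 = 28.48
Denominator = 1×149 + 0.11×18.3 + 0.22×119 = 177.2
Vm = 61.2 · log₁₀(0.16075) = 61.2 × (-0.7938) = -48.58 mV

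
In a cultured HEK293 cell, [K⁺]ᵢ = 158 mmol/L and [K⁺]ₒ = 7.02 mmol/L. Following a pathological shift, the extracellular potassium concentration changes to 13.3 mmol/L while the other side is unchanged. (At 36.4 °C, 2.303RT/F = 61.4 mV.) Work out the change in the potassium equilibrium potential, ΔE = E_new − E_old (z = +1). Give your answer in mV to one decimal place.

17.0 mV

E_old = (61.4/1)·log₁₀(7.02/158) = -83.03 mV
E_new = (61.4/1)·log₁₀(13.3/158) = -65.99 mV
ΔE = -65.99 − (-83.03) = 17.04 mV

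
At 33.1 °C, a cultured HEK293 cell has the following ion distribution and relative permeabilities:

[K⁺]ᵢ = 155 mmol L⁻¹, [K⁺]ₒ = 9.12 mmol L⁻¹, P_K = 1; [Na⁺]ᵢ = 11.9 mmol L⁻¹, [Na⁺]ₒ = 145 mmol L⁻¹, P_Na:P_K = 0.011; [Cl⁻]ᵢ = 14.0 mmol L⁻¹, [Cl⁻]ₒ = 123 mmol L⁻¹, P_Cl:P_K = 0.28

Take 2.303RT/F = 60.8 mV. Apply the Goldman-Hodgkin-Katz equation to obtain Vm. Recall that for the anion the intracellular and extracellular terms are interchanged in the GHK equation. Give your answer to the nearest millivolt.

Vm = 60.8 · log₁₀[(Σ P·[cation]ₒ + Σ P·[anion]ᵢ) / (Σ P·[cation]ᵢ + Σ P·[anion]ₒ)]
Numerator = 1×9.12 + 0.011×145 + 0.28×14.0 = 14.63
Denominator = 1×155 + 0.011×11.9 + 0.28×123 = 189.6
Vm = 60.8 · log₁₀(0.077201) = 60.8 × (-1.1124) = -67.63 mV

-68 mV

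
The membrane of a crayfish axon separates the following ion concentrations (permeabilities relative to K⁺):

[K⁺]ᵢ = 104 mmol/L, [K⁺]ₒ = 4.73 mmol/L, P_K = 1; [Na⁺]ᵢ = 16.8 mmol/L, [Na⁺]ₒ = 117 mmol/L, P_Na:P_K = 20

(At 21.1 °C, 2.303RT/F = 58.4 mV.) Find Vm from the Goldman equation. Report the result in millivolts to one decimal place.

42.4 mV

Vm = 58.4 · log₁₀[(Σ P·[cation]ₒ + Σ P·[anion]ᵢ) / (Σ P·[cation]ᵢ + Σ P·[anion]ₒ)]
Numerator = 1×4.73 + 20×117 = 2345
Denominator = 1×104 + 20×16.8 = 440
Vm = 58.4 · log₁₀(5.3289) = 58.4 × (0.7266) = 42.44 mV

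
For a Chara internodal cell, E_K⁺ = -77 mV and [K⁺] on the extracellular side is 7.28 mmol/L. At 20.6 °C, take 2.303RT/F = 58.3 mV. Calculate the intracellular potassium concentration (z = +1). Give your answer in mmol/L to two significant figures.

150 mmol/L

Nernst: E = (58.3/1) · log₁₀([out]/[in]), so log₁₀([out]/[in]) = -77.0 × 1 / 58.3 = -1.3208.
[out]/[in] = 10^(-1.3208) = 0.04778.
[in] = 7.28 / 0.04778 = 152.4 mmol/L.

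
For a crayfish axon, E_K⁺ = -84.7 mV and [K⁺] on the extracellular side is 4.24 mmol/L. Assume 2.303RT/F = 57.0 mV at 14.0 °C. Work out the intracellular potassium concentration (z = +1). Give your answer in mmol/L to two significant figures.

Nernst: E = (57.0/1) · log₁₀([out]/[in]), so log₁₀([out]/[in]) = -84.7 × 1 / 57.0 = -1.4860.
[out]/[in] = 10^(-1.4860) = 0.03266.
[in] = 4.24 / 0.03266 = 129.8 mmol/L.

130 mmol/L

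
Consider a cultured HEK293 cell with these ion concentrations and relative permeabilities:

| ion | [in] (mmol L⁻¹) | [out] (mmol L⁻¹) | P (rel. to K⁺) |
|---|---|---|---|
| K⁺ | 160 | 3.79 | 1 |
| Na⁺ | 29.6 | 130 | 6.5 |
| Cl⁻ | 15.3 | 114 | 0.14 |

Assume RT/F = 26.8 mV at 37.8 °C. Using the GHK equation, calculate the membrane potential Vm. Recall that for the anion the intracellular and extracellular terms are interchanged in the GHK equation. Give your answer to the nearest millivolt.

Vm = 26.8 · ln[(Σ P·[cation]ₒ + Σ P·[anion]ᵢ) / (Σ P·[cation]ᵢ + Σ P·[anion]ₒ)]
Numerator = 1×3.79 + 6.5×130 + 0.14×15.3 = 850.9
Denominator = 1×160 + 6.5×29.6 + 0.14×114 = 368.4
Vm = 26.8 · ln(2.3101) = 26.8 × (0.8373) = 22.44 mV

22 mV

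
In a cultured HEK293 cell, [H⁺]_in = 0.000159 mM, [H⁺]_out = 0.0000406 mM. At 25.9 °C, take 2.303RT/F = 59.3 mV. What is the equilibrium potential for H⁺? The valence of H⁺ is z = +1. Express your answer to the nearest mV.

-35 mV

E = (59.3/z) · log₁₀([H⁺]_out/[H⁺]_in) with z = +1.
= (59.3/1) · log₁₀(0.0000406/0.000159) = 59.30 · log₁₀(0.2553)
= 59.30 · (-0.5929) = -35.16 mV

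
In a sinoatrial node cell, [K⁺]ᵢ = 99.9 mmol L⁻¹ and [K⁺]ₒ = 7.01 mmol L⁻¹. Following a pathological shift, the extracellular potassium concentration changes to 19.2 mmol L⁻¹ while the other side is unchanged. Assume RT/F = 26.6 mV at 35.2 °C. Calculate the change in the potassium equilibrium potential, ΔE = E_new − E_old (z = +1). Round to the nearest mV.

27 mV

E_old = (26.6/1)·ln(7.01/99.9) = -70.67 mV
E_new = (26.6/1)·ln(19.2/99.9) = -43.87 mV
ΔE = -43.87 − (-70.67) = 26.80 mV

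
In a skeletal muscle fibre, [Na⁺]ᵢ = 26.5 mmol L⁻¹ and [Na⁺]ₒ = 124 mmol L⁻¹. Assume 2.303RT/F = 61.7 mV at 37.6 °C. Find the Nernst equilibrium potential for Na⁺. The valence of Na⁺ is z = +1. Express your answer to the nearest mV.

E = (61.7/z) · log₁₀([Na⁺]_out/[Na⁺]_in) with z = +1.
= (61.7/1) · log₁₀(124/26.5) = 61.70 · log₁₀(4.679)
= 61.70 · (0.6702) = 41.35 mV

41 mV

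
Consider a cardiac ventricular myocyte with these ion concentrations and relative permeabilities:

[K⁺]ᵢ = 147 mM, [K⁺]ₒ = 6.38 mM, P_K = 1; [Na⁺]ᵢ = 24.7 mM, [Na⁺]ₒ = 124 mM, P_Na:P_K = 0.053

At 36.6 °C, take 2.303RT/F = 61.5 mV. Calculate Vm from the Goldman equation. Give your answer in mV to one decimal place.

-65.1 mV

Vm = 61.5 · log₁₀[(Σ P·[cation]ₒ + Σ P·[anion]ᵢ) / (Σ P·[cation]ᵢ + Σ P·[anion]ₒ)]
Numerator = 1×6.38 + 0.053×124 = 12.95
Denominator = 1×147 + 0.053×24.7 = 148.3
Vm = 61.5 · log₁₀(0.087331) = 61.5 × (-1.0588) = -65.12 mV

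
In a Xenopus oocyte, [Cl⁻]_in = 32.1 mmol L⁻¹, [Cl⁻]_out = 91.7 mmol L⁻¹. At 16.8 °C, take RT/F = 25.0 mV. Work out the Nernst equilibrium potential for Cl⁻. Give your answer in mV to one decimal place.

-26.2 mV

E = (25.0/z) · ln([Cl⁻]_out/[Cl⁻]_in) with z = -1.
For an anion, dividing by z = -1 reverses the sign.
= (25.0/-1) · ln(91.7/32.1) = -25.00 · ln(2.857)
= -25.00 · (1.0497) = -26.24 mV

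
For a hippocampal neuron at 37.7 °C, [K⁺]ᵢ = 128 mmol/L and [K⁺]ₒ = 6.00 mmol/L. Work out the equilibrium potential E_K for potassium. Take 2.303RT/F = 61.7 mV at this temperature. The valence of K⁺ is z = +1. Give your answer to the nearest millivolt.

-82 mV

E = (61.7/z) · log₁₀([K⁺]_out/[K⁺]_in) with z = +1.
= (61.7/1) · log₁₀(6.00/128) = 61.70 · log₁₀(0.04688)
= 61.70 · (-1.3291) = -82.00 mV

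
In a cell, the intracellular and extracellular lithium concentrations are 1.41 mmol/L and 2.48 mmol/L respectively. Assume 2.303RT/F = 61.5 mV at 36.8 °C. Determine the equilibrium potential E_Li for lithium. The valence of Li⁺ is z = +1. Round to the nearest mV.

15 mV

E = (61.5/z) · log₁₀([Li⁺]_out/[Li⁺]_in) with z = +1.
= (61.5/1) · log₁₀(2.48/1.41) = 61.50 · log₁₀(1.759)
= 61.50 · (0.2452) = 15.08 mV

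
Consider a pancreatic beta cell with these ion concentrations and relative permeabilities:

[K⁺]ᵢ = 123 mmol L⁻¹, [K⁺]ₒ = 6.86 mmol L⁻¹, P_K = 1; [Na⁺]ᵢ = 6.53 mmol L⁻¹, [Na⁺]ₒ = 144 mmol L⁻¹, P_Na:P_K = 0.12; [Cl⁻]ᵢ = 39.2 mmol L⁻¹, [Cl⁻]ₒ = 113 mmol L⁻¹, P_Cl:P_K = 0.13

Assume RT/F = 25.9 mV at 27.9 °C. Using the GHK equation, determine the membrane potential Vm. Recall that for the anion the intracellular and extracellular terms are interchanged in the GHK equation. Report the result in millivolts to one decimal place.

Vm = 25.9 · ln[(Σ P·[cation]ₒ + Σ P·[anion]ᵢ) / (Σ P·[cation]ᵢ + Σ P·[anion]ₒ)]
Numerator = 1×6.86 + 0.12×144 + 0.13×39.2 = 29.24
Denominator = 1×123 + 0.12×6.53 + 0.13×113 = 138.5
Vm = 25.9 · ln(0.21113) = 25.9 × (-1.5553) = -40.28 mV

-40.3 mV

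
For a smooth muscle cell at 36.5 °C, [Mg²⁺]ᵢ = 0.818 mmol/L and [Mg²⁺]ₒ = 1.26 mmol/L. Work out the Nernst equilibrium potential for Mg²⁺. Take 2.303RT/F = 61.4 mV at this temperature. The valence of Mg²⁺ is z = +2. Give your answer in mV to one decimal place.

E = (61.4/z) · log₁₀([Mg²⁺]_out/[Mg²⁺]_in) with z = +2.
= (61.4/2) · log₁₀(1.26/0.818) = 30.70 · log₁₀(1.54)
= 30.70 · (0.1876) = 5.76 mV

5.8 mV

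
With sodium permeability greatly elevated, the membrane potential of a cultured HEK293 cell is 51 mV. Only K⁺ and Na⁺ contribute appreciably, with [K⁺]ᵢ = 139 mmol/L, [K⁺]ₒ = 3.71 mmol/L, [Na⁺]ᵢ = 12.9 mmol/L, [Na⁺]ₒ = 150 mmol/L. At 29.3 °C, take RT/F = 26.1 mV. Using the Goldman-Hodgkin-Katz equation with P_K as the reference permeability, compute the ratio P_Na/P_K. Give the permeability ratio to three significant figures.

Let α = P_Na/P_K. GHK: Vm = 26.1·ln[(Kₒ + α·Naₒ)/(Kᵢ + α·Naᵢ)].
e^(Vm/26.1) = e^(51.0/26.1) = 7.057
So 7.057·(Kᵢ + α·Naᵢ) = Kₒ + α·Naₒ → α = (7.057·139.0 − 3.71) / (150.0 − 7.057·12.9)
α = (980.9 − 3.71) / (150.0 − 91.04) = 977.2/58.96 = 16.57

16.6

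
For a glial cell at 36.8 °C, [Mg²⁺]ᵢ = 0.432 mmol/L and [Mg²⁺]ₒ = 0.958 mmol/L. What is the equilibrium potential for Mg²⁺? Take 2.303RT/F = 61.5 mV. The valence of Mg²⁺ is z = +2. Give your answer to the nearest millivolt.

11 mV

E = (61.5/z) · log₁₀([Mg²⁺]_out/[Mg²⁺]_in) with z = +2.
= (61.5/2) · log₁₀(0.958/0.432) = 30.75 · log₁₀(2.218)
= 30.75 · (0.3459) = 10.64 mV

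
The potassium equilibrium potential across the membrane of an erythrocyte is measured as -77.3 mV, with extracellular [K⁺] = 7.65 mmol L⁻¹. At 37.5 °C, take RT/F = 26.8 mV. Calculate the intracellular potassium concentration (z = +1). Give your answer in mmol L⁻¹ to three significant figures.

137 mmol L⁻¹

Nernst: E = (26.8/1) · ln([out]/[in]), so ln([out]/[in]) = -77.3 × 1 / 26.8 = -2.8843.
[out]/[in] = e^(-2.8843) = 0.05589.
[in] = 7.65 / 0.05589 = 136.9 mmol L⁻¹.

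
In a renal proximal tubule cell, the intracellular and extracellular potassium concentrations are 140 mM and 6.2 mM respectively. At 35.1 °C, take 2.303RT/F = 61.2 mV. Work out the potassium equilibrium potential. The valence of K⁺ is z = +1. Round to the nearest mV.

-83 mV

E = (61.2/z) · log₁₀([K⁺]_out/[K⁺]_in) with z = +1.
= (61.2/1) · log₁₀(6.2/140) = 61.20 · log₁₀(0.04429)
= 61.20 · (-1.3537) = -82.85 mV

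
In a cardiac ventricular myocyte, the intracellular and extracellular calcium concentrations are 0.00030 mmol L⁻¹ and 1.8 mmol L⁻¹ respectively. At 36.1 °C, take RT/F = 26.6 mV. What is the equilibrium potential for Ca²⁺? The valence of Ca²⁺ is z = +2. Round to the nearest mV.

116 mV

E = (26.6/z) · ln([Ca²⁺]_out/[Ca²⁺]_in) with z = +2.
= (26.6/2) · ln(1.8/0.00030) = 13.30 · ln(6000)
= 13.30 · (8.6995) = 115.70 mV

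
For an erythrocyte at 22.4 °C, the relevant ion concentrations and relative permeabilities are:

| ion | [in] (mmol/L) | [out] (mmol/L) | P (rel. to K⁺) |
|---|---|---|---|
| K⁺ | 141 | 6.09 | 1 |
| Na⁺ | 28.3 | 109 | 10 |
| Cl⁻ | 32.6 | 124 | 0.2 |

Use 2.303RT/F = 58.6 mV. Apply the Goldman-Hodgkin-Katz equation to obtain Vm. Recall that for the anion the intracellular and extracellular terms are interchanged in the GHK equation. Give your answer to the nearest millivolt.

23 mV

Vm = 58.6 · log₁₀[(Σ P·[cation]ₒ + Σ P·[anion]ᵢ) / (Σ P·[cation]ᵢ + Σ P·[anion]ₒ)]
Numerator = 1×6.09 + 10×109 + 0.2×32.6 = 1103
Denominator = 1×141 + 10×28.3 + 0.2×124 = 448.8
Vm = 58.6 · log₁₀(2.4568) = 58.6 × (0.3904) = 22.88 mV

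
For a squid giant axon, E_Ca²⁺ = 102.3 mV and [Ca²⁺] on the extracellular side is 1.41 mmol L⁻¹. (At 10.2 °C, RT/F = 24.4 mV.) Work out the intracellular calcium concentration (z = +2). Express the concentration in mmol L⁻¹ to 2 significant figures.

Nernst: E = (24.4/2) · ln([out]/[in]), so ln([out]/[in]) = 102.3 × 2 / 24.4 = 8.3852.
[out]/[in] = e^(8.3852) = 4382.
[in] = 1.41 / 4382 = 0.0003218 mmol L⁻¹.

0.00032 mmol L⁻¹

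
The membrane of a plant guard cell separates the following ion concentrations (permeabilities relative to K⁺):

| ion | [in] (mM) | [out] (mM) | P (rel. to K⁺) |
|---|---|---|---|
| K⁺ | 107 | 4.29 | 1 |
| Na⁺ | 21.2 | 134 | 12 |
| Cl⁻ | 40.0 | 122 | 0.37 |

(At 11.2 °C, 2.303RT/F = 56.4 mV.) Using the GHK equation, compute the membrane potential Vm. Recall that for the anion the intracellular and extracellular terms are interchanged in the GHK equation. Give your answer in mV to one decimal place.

34.0 mV

Vm = 56.4 · log₁₀[(Σ P·[cation]ₒ + Σ P·[anion]ᵢ) / (Σ P·[cation]ᵢ + Σ P·[anion]ₒ)]
Numerator = 1×4.29 + 12×134 + 0.37×40.0 = 1627
Denominator = 1×107 + 12×21.2 + 0.37×122 = 406.5
Vm = 56.4 · log₁₀(4.0023) = 56.4 × (0.6023) = 33.97 mV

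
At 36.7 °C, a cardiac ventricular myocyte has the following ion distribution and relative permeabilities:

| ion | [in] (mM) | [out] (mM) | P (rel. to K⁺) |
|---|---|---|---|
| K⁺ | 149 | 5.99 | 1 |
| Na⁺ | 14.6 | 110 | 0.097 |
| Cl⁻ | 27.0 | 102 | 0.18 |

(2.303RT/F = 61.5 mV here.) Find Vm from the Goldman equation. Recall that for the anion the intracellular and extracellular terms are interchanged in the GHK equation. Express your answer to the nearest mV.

-55 mV

Vm = 61.5 · log₁₀[(Σ P·[cation]ₒ + Σ P·[anion]ᵢ) / (Σ P·[cation]ᵢ + Σ P·[anion]ₒ)]
Numerator = 1×5.99 + 0.097×110 + 0.18×27.0 = 21.52
Denominator = 1×149 + 0.097×14.6 + 0.18×102 = 168.8
Vm = 61.5 · log₁₀(0.12751) = 61.5 × (-0.8945) = -55.01 mV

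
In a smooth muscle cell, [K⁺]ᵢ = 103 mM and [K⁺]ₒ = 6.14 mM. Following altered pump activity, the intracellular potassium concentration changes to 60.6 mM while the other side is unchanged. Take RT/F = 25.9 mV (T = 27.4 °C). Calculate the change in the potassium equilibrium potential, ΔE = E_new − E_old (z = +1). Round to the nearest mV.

E_old = (25.9/1)·ln(6.14/103) = -73.04 mV
E_new = (25.9/1)·ln(6.14/60.6) = -59.30 mV
ΔE = -59.30 − (-73.04) = 13.74 mV

14 mV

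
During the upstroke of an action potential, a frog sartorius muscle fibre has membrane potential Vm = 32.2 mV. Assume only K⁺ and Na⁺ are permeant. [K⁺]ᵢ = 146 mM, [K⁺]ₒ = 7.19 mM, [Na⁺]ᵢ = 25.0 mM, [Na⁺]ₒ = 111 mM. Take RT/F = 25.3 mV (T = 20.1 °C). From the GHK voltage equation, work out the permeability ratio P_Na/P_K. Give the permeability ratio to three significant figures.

Let α = P_Na/P_K. GHK: Vm = 25.3·ln[(Kₒ + α·Naₒ)/(Kᵢ + α·Naᵢ)].
e^(Vm/25.3) = e^(32.2/25.3) = 3.5706
So 3.5706·(Kᵢ + α·Naᵢ) = Kₒ + α·Naₒ → α = (3.5706·146.0 − 7.19) / (111.0 − 3.5706·25.0)
α = (521.3 − 7.19) / (111.0 − 89.26) = 514.1/21.74 = 23.65

23.7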